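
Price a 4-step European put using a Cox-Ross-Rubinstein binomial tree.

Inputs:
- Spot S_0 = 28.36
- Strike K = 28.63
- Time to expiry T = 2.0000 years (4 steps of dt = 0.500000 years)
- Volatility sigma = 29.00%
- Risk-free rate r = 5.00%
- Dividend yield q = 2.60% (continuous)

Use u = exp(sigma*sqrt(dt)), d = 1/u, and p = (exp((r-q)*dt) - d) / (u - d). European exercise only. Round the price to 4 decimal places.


dt = T/N = 0.500000
u = exp(sigma*sqrt(dt)) = 1.227600; d = 1/u = 0.814598
p = (exp((r-q)*dt) - d) / (u - d) = 0.478144
Discount per step: exp(-r*dt) = 0.975310
Stock lattice S(k, i) with i counting down-moves:
  k=0: S(0,0) = 28.3600
  k=1: S(1,0) = 34.8147; S(1,1) = 23.1020
  k=2: S(2,0) = 42.7386; S(2,1) = 28.3600; S(2,2) = 18.8188
  k=3: S(3,0) = 52.4659; S(3,1) = 34.8147; S(3,2) = 23.1020; S(3,3) = 15.3298
  k=4: S(4,0) = 64.4071; S(4,1) = 42.7386; S(4,2) = 28.3600; S(4,3) = 18.8188; S(4,4) = 12.4876
Terminal payoffs V(N, i) = max(K - S_T, 0):
  V(4,0) = 0.000000; V(4,1) = 0.000000; V(4,2) = 0.270000; V(4,3) = 9.811174; V(4,4) = 16.142404
Backward induction: V(k, i) = exp(-r*dt) * [p * V(k+1, i) + (1-p) * V(k+1, i+1)].
  V(3,0) = exp(-r*dt) * [p*0.000000 + (1-p)*0.000000] = 0.000000
  V(3,1) = exp(-r*dt) * [p*0.000000 + (1-p)*0.270000] = 0.137422
  V(3,2) = exp(-r*dt) * [p*0.270000 + (1-p)*9.811174] = 5.119516
  V(3,3) = exp(-r*dt) * [p*9.811174 + (1-p)*16.142404] = 12.791348
  V(2,0) = exp(-r*dt) * [p*0.000000 + (1-p)*0.137422] = 0.069944
  V(2,1) = exp(-r*dt) * [p*0.137422 + (1-p)*5.119516] = 2.669771
  V(2,2) = exp(-r*dt) * [p*5.119516 + (1-p)*12.791348] = 8.897856
  V(1,0) = exp(-r*dt) * [p*0.069944 + (1-p)*2.669771] = 1.391454
  V(1,1) = exp(-r*dt) * [p*2.669771 + (1-p)*8.897856] = 5.773769
  V(0,0) = exp(-r*dt) * [p*1.391454 + (1-p)*5.773769] = 3.587571

Answer: Price = V(0,0) = 3.5876


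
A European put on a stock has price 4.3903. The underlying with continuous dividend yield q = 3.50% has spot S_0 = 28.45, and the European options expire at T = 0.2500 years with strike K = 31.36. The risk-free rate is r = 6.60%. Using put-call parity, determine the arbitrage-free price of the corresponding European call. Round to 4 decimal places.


Put-call parity: C - P = S_0 * exp(-qT) - K * exp(-rT).
S_0 * exp(-qT) = 28.4500 * 0.99128817 = 28.20214843
K * exp(-rT) = 31.3600 * 0.98363538 = 30.84680550
C = P + S*exp(-qT) - K*exp(-rT)
C = 4.3903 + 28.20214843 - 30.84680550 = 1.7456

Answer: Call price = 1.7456


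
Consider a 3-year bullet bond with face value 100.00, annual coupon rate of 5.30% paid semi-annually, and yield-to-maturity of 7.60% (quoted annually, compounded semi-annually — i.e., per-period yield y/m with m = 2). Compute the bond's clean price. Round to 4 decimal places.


Coupon per period c = face * coupon_rate / m = 2.650000
Periods per year m = 2; per-period yield y/m = 0.038000
Number of cashflows N = 6
Cashflows (t years, CF_t, discount factor 1/(1+y/m)^(m*t), PV):
  t = 0.5000: CF_t = 2.650000, DF = 0.963391, PV = 2.552987
  t = 1.0000: CF_t = 2.650000, DF = 0.928122, PV = 2.459525
  t = 1.5000: CF_t = 2.650000, DF = 0.894145, PV = 2.369484
  t = 2.0000: CF_t = 2.650000, DF = 0.861411, PV = 2.282740
  t = 2.5000: CF_t = 2.650000, DF = 0.829876, PV = 2.199172
  t = 3.0000: CF_t = 102.650000, DF = 0.799495, PV = 82.068186
Price P = sum_t PV_t = 93.932093

Answer: Price = 93.9321


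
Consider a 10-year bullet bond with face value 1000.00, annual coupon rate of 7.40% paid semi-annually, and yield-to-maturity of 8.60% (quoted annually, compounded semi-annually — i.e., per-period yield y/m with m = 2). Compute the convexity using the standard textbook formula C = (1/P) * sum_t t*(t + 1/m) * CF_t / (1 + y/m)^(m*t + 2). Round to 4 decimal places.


Coupon per period c = face * coupon_rate / m = 37.000000
Periods per year m = 2; per-period yield y/m = 0.043000
Number of cashflows N = 20
Cashflows (t years, CF_t, discount factor 1/(1+y/m)^(m*t), PV):
  t = 0.5000: CF_t = 37.000000, DF = 0.958773, PV = 35.474593
  t = 1.0000: CF_t = 37.000000, DF = 0.919245, PV = 34.012073
  t = 1.5000: CF_t = 37.000000, DF = 0.881347, PV = 32.609850
  t = 2.0000: CF_t = 37.000000, DF = 0.845012, PV = 31.265436
  t = 2.5000: CF_t = 37.000000, DF = 0.810174, PV = 29.976449
  t = 3.0000: CF_t = 37.000000, DF = 0.776773, PV = 28.740603
  t = 3.5000: CF_t = 37.000000, DF = 0.744749, PV = 27.555707
  t = 4.0000: CF_t = 37.000000, DF = 0.714045, PV = 26.419662
  t = 4.5000: CF_t = 37.000000, DF = 0.684607, PV = 25.330453
  t = 5.0000: CF_t = 37.000000, DF = 0.656382, PV = 24.286148
  t = 5.5000: CF_t = 37.000000, DF = 0.629322, PV = 23.284898
  t = 6.0000: CF_t = 37.000000, DF = 0.603376, PV = 22.324926
  t = 6.5000: CF_t = 37.000000, DF = 0.578501, PV = 21.404531
  t = 7.0000: CF_t = 37.000000, DF = 0.554651, PV = 20.522081
  t = 7.5000: CF_t = 37.000000, DF = 0.531784, PV = 19.676013
  t = 8.0000: CF_t = 37.000000, DF = 0.509860, PV = 18.864825
  t = 8.5000: CF_t = 37.000000, DF = 0.488840, PV = 18.087081
  t = 9.0000: CF_t = 37.000000, DF = 0.468687, PV = 17.341401
  t = 9.5000: CF_t = 37.000000, DF = 0.449364, PV = 16.626463
  t = 10.0000: CF_t = 1037.000000, DF = 0.430838, PV = 446.778831
Price P = sum_t PV_t = 920.582023
Convexity numerator sum_t t*(t + 1/m) * CF_t / (1+y/m)^(m*t + 2):
  t = 0.5000: term = 16.304925
  t = 1.0000: term = 46.898154
  t = 1.5000: term = 89.929346
  t = 2.0000: term = 143.703014
  t = 2.5000: term = 206.667806
  t = 3.0000: term = 277.406451
  t = 3.5000: term = 354.626335
  t = 4.0000: term = 437.150667
  t = 4.5000: term = 523.910195
  t = 5.0000: term = 613.935458
  t = 5.5000: term = 706.349520
  t = 6.0000: term = 800.361175
  t = 6.5000: term = 895.258585
  t = 7.0000: term = 990.403332
  t = 7.5000: term = 1085.224853
  t = 8.0000: term = 1179.215245
  t = 8.5000: term = 1271.924401
  t = 9.0000: term = 1362.955480
  t = 9.5000: term = 1451.960669
  t = 10.0000: term = 43123.427331
Convexity = (1/P) * sum = 55577.612942 / 920.582023 = 60.372255

Answer: Convexity = 60.3723


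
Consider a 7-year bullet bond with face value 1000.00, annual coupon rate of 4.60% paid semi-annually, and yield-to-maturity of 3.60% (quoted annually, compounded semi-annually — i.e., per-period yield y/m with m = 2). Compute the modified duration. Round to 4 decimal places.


Answer: Modified duration = 5.9889

Derivation:
Coupon per period c = face * coupon_rate / m = 23.000000
Periods per year m = 2; per-period yield y/m = 0.018000
Number of cashflows N = 14
Cashflows (t years, CF_t, discount factor 1/(1+y/m)^(m*t), PV):
  t = 0.5000: CF_t = 23.000000, DF = 0.982318, PV = 22.593320
  t = 1.0000: CF_t = 23.000000, DF = 0.964949, PV = 22.193831
  t = 1.5000: CF_t = 23.000000, DF = 0.947887, PV = 21.801406
  t = 2.0000: CF_t = 23.000000, DF = 0.931127, PV = 21.415919
  t = 2.5000: CF_t = 23.000000, DF = 0.914663, PV = 21.037249
  t = 3.0000: CF_t = 23.000000, DF = 0.898490, PV = 20.665274
  t = 3.5000: CF_t = 23.000000, DF = 0.882603, PV = 20.299876
  t = 4.0000: CF_t = 23.000000, DF = 0.866997, PV = 19.940939
  t = 4.5000: CF_t = 23.000000, DF = 0.851667, PV = 19.588349
  t = 5.0000: CF_t = 23.000000, DF = 0.836608, PV = 19.241993
  t = 5.5000: CF_t = 23.000000, DF = 0.821816, PV = 18.901761
  t = 6.0000: CF_t = 23.000000, DF = 0.807285, PV = 18.567546
  t = 6.5000: CF_t = 23.000000, DF = 0.793010, PV = 18.239239
  t = 7.0000: CF_t = 1023.000000, DF = 0.778989, PV = 796.905349
Price P = sum_t PV_t = 1061.392053
First compute Macaulay numerator sum_t t * PV_t:
  t * PV_t at t = 0.5000: 11.296660
  t * PV_t at t = 1.0000: 22.193831
  t * PV_t at t = 1.5000: 32.702109
  t * PV_t at t = 2.0000: 42.831839
  t * PV_t at t = 2.5000: 52.593122
  t * PV_t at t = 3.0000: 61.995822
  t * PV_t at t = 3.5000: 71.049567
  t * PV_t at t = 4.0000: 79.763757
  t * PV_t at t = 4.5000: 88.147571
  t * PV_t at t = 5.0000: 96.209966
  t * PV_t at t = 5.5000: 103.959688
  t * PV_t at t = 6.0000: 111.405274
  t * PV_t at t = 6.5000: 118.555056
  t * PV_t at t = 7.0000: 5578.337440
Macaulay duration D = 6471.041702 / 1061.392053 = 6.096750
Modified duration = D / (1 + y/m) = 6.096750 / (1 + 0.018000) = 5.988949


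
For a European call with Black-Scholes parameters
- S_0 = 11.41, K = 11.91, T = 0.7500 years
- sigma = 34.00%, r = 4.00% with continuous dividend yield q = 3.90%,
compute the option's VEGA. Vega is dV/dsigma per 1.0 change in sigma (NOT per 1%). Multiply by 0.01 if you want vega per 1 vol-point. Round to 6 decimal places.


d1 = 0.0041154224; d2 = -0.2903332149
phi(d1) = 0.3989389020; exp(-qT) = 0.9711736407; exp(-rT) = 0.9704455335
Vega = S * exp(-qT) * phi(d1) * sqrt(T) = 11.4100 * 0.9711736407 * 0.3989389020 * 0.8660254038 = 3.828420

Answer: Vega = 3.828420


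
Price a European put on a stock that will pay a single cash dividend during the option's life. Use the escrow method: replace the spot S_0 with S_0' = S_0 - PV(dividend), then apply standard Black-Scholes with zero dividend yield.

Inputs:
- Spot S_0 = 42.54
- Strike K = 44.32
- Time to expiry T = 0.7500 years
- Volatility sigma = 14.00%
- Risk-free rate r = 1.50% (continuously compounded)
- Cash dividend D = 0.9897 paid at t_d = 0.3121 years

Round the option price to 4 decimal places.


Answer: Price = 3.3932

Derivation:
PV(D) = D * exp(-r * t_d) = 0.9897 * 0.99532944 = 0.98507755
S_0' = S_0 - PV(D) = 42.5400 - 0.98507755 = 41.55492245
d1 = (ln(S_0'/K) + (r + sigma^2/2)*T) / (sigma*sqrt(T)) = -0.37791747
d2 = d1 - sigma*sqrt(T) = -0.49916102
exp(-rT) = 0.98881304
N(-d1) = 0.64725405; N(-d2) = 0.69116702
P = K * exp(-rT) * N(-d2) - S_0' * N(-d1) = 44.3200 * 0.98881304 * 0.69116702 - 41.55492245 * 0.64725405 = 3.3932


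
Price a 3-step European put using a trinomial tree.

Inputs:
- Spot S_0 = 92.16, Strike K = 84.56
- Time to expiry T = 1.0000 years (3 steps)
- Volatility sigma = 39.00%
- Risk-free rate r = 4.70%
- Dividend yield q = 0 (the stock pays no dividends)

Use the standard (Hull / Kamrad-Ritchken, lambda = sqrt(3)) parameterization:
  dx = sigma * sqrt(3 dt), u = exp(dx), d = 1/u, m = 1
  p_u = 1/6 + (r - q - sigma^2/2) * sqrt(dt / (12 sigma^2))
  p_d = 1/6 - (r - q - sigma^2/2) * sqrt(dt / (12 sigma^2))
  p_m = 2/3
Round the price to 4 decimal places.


Answer: Price = V(0,0) = 8.2587

Derivation:
dt = T/N = 0.333333; dx = sigma*sqrt(3*dt) = 0.390000
u = exp(dx) = 1.476981; d = 1/u = 0.677057
p_u = 0.154252, p_m = 0.666667, p_d = 0.179081
Discount per step: exp(-r*dt) = 0.984455
Stock lattice S(k, j) with j the centered position index:
  k=0: S(0,+0) = 92.1600
  k=1: S(1,-1) = 62.3976; S(1,+0) = 92.1600; S(1,+1) = 136.1185
  k=2: S(2,-2) = 42.2467; S(2,-1) = 62.3976; S(2,+0) = 92.1600; S(2,+1) = 136.1185; S(2,+2) = 201.0445
  k=3: S(3,-3) = 28.6034; S(3,-2) = 42.2467; S(3,-1) = 62.3976; S(3,+0) = 92.1600; S(3,+1) = 136.1185; S(3,+2) = 201.0445; S(3,+3) = 296.9388
Terminal payoffs V(N, j) = max(K - S_T, 0):
  V(3,-3) = 55.956583; V(3,-2) = 42.313302; V(3,-1) = 22.162438; V(3,+0) = 0.000000; V(3,+1) = 0.000000; V(3,+2) = 0.000000; V(3,+3) = 0.000000
Backward induction: V(k, j) = exp(-r*dt) * [p_u * V(k+1, j+1) + p_m * V(k+1, j) + p_d * V(k+1, j-1)]
  V(2,-2) = exp(-r*dt) * [p_u*22.162438 + p_m*42.313302 + p_d*55.956583] = 41.000839
  V(2,-1) = exp(-r*dt) * [p_u*0.000000 + p_m*22.162438 + p_d*42.313302] = 22.005016
  V(2,+0) = exp(-r*dt) * [p_u*0.000000 + p_m*0.000000 + p_d*22.162438] = 3.907181
  V(2,+1) = exp(-r*dt) * [p_u*0.000000 + p_m*0.000000 + p_d*0.000000] = 0.000000
  V(2,+2) = exp(-r*dt) * [p_u*0.000000 + p_m*0.000000 + p_d*0.000000] = 0.000000
  V(1,-1) = exp(-r*dt) * [p_u*3.907181 + p_m*22.005016 + p_d*41.000839] = 22.263637
  V(1,+0) = exp(-r*dt) * [p_u*0.000000 + p_m*3.907181 + p_d*22.005016] = 6.443726
  V(1,+1) = exp(-r*dt) * [p_u*0.000000 + p_m*0.000000 + p_d*3.907181] = 0.688826
  V(0,+0) = exp(-r*dt) * [p_u*0.688826 + p_m*6.443726 + p_d*22.263637] = 8.258664


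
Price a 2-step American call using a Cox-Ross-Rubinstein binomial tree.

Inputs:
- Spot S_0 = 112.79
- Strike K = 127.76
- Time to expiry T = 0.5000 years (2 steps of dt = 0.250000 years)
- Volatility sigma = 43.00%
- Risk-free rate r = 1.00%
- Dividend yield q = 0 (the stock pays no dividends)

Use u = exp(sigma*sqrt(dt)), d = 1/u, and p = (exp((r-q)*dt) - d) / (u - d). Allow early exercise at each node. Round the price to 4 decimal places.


dt = T/N = 0.250000
u = exp(sigma*sqrt(dt)) = 1.239862; d = 1/u = 0.806541
p = (exp((r-q)*dt) - d) / (u - d) = 0.452233
Discount per step: exp(-r*dt) = 0.997503
Stock lattice S(k, i) with i counting down-moves:
  k=0: S(0,0) = 112.7900
  k=1: S(1,0) = 139.8440; S(1,1) = 90.9698
  k=2: S(2,0) = 173.3873; S(2,1) = 112.7900; S(2,2) = 73.3709
Terminal payoffs V(N, i) = max(S_T - K, 0):
  V(2,0) = 45.627276; V(2,1) = 0.000000; V(2,2) = 0.000000
Backward induction: V(k, i) = exp(-r*dt) * [p * V(k+1, i) + (1-p) * V(k+1, i+1)]; then take max(V_cont, immediate exercise) for American.
  V(1,0) = exp(-r*dt) * [p*45.627276 + (1-p)*0.000000] = 20.582626; exercise = 12.084023; V(1,0) = max -> 20.582626
  V(1,1) = exp(-r*dt) * [p*0.000000 + (1-p)*0.000000] = 0.000000; exercise = 0.000000; V(1,1) = max -> 0.000000
  V(0,0) = exp(-r*dt) * [p*20.582626 + (1-p)*0.000000] = 9.284896; exercise = 0.000000; V(0,0) = max -> 9.284896

Answer: Price = V(0,0) = 9.2849


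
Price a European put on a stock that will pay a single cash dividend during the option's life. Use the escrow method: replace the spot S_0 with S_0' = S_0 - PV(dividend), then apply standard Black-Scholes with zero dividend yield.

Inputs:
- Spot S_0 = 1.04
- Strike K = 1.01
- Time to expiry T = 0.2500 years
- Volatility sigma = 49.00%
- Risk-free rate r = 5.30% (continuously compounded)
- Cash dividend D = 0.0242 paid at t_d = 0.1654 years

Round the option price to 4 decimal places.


Answer: Price = 0.0888

Derivation:
PV(D) = D * exp(-r * t_d) = 0.0242 * 0.99127211 = 0.02398879
S_0' = S_0 - PV(D) = 1.0400 - 0.02398879 = 1.01601121
d1 = (ln(S_0'/K) + (r + sigma^2/2)*T) / (sigma*sqrt(T)) = 0.20080227
d2 = d1 - sigma*sqrt(T) = -0.04419773
exp(-rT) = 0.98683739
N(-d1) = 0.42042659; N(-d2) = 0.51762660
P = K * exp(-rT) * N(-d2) - S_0' * N(-d1) = 1.0100 * 0.98683739 * 0.51762660 - 1.01601121 * 0.42042659 = 0.0888


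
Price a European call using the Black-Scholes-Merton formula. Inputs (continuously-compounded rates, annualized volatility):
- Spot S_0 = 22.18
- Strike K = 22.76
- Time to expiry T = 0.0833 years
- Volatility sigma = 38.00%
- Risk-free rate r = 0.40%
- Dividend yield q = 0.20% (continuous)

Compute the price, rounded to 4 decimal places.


d1 = (ln(S/K) + (r - q + 0.5*sigma^2) * T) / (sigma * sqrt(T)) = -0.17900923
d2 = d1 - sigma * sqrt(T) = -0.28868384
exp(-rT) = 0.99966686; exp(-qT) = 0.99983341
C = S_0 * exp(-qT) * N(d1) - K * exp(-rT) * N(d2)
N(d1) = 0.42896523; N(d2) = 0.38641167
C = 22.1800 * 0.99983341 * 0.42896523 - 22.7600 * 0.99966686 * 0.38641167 = 0.7211

Answer: Price = 0.7211


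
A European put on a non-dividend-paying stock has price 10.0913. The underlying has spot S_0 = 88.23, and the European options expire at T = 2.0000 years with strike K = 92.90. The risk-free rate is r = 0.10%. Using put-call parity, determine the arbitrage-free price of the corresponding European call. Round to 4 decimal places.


Answer: Call price = 5.6069

Derivation:
Put-call parity: C - P = S_0 * exp(-qT) - K * exp(-rT).
S_0 * exp(-qT) = 88.2300 * 1.00000000 = 88.23000000
K * exp(-rT) = 92.9000 * 0.99800200 = 92.71438568
C = P + S*exp(-qT) - K*exp(-rT)
C = 10.0913 + 88.23000000 - 92.71438568 = 5.6069


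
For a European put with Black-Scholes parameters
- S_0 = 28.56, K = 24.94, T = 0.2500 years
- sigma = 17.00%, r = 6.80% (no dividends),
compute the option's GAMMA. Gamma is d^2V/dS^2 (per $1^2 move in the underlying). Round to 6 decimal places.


d1 = 1.8370199673; d2 = 1.7520199673
phi(d1) = 0.0738100990; exp(-qT) = 1.0000000000; exp(-rT) = 0.9831436846
Gamma = exp(-qT) * phi(d1) / (S * sigma * sqrt(T)) = 1.0000000000 * 0.0738100990 / (28.5600 * 0.1700 * 0.5000000000) = 0.030405

Answer: Gamma = 0.030405


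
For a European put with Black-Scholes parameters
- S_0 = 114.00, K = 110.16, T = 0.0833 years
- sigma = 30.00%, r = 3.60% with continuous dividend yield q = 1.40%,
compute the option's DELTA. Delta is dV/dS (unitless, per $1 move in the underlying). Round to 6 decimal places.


d1 = 0.4601904901; d2 = 0.3736052720
phi(d1) = 0.3588588380; exp(-qT) = 0.9988344797; exp(-rT) = 0.9970056919
N(-d1) = 0.3226897482
Delta = -exp(-qT) * N(-d1) = -0.9988344797 * 0.3226897482 = -0.322314

Answer: Delta = -0.322314


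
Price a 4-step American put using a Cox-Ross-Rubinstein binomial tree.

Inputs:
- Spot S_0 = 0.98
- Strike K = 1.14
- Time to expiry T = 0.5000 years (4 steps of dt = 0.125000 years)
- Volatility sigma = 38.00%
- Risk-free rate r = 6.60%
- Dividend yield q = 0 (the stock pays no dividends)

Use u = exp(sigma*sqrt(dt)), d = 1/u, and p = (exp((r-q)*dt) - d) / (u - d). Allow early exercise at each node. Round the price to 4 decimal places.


Answer: Price = V(0,0) = 0.1957

Derivation:
dt = T/N = 0.125000
u = exp(sigma*sqrt(dt)) = 1.143793; d = 1/u = 0.874284
p = (exp((r-q)*dt) - d) / (u - d) = 0.497201
Discount per step: exp(-r*dt) = 0.991784
Stock lattice S(k, i) with i counting down-moves:
  k=0: S(0,0) = 0.9800
  k=1: S(1,0) = 1.1209; S(1,1) = 0.8568
  k=2: S(2,0) = 1.2821; S(2,1) = 0.9800; S(2,2) = 0.7491
  k=3: S(3,0) = 1.4665; S(3,1) = 1.1209; S(3,2) = 0.8568; S(3,3) = 0.6549
  k=4: S(4,0) = 1.6773; S(4,1) = 1.2821; S(4,2) = 0.9800; S(4,3) = 0.7491; S(4,4) = 0.5726
Terminal payoffs V(N, i) = max(K - S_T, 0):
  V(4,0) = 0.000000; V(4,1) = 0.000000; V(4,2) = 0.160000; V(4,3) = 0.390915; V(4,4) = 0.567421
Backward induction: V(k, i) = exp(-r*dt) * [p * V(k+1, i) + (1-p) * V(k+1, i+1)]; then take max(V_cont, immediate exercise) for American.
  V(3,0) = exp(-r*dt) * [p*0.000000 + (1-p)*0.000000] = 0.000000; exercise = 0.000000; V(3,0) = max -> 0.000000
  V(3,1) = exp(-r*dt) * [p*0.000000 + (1-p)*0.160000] = 0.079787; exercise = 0.019082; V(3,1) = max -> 0.079787
  V(3,2) = exp(-r*dt) * [p*0.160000 + (1-p)*0.390915] = 0.273836; exercise = 0.283202; V(3,2) = max -> 0.283202
  V(3,3) = exp(-r*dt) * [p*0.390915 + (1-p)*0.567421] = 0.475721; exercise = 0.485087; V(3,3) = max -> 0.485087
  V(2,0) = exp(-r*dt) * [p*0.000000 + (1-p)*0.079787] = 0.039787; exercise = 0.000000; V(2,0) = max -> 0.039787
  V(2,1) = exp(-r*dt) * [p*0.079787 + (1-p)*0.283202] = 0.180568; exercise = 0.160000; V(2,1) = max -> 0.180568
  V(2,2) = exp(-r*dt) * [p*0.283202 + (1-p)*0.485087] = 0.381549; exercise = 0.390915; V(2,2) = max -> 0.390915
  V(1,0) = exp(-r*dt) * [p*0.039787 + (1-p)*0.180568] = 0.109663; exercise = 0.019082; V(1,0) = max -> 0.109663
  V(1,1) = exp(-r*dt) * [p*0.180568 + (1-p)*0.390915] = 0.283978; exercise = 0.283202; V(1,1) = max -> 0.283978
  V(0,0) = exp(-r*dt) * [p*0.109663 + (1-p)*0.283978] = 0.195688; exercise = 0.160000; V(0,0) = max -> 0.195688


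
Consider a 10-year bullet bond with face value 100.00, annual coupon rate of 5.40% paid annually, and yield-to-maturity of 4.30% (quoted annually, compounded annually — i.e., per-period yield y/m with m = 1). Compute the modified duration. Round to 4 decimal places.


Coupon per period c = face * coupon_rate / m = 5.400000
Periods per year m = 1; per-period yield y/m = 0.043000
Number of cashflows N = 10
Cashflows (t years, CF_t, discount factor 1/(1+y/m)^(m*t), PV):
  t = 1.0000: CF_t = 5.400000, DF = 0.958773, PV = 5.177373
  t = 2.0000: CF_t = 5.400000, DF = 0.919245, PV = 4.963924
  t = 3.0000: CF_t = 5.400000, DF = 0.881347, PV = 4.759275
  t = 4.0000: CF_t = 5.400000, DF = 0.845012, PV = 4.563064
  t = 5.0000: CF_t = 5.400000, DF = 0.810174, PV = 4.374941
  t = 6.0000: CF_t = 5.400000, DF = 0.776773, PV = 4.194574
  t = 7.0000: CF_t = 5.400000, DF = 0.744749, PV = 4.021644
  t = 8.0000: CF_t = 5.400000, DF = 0.714045, PV = 3.855843
  t = 9.0000: CF_t = 5.400000, DF = 0.684607, PV = 3.696877
  t = 10.0000: CF_t = 105.400000, DF = 0.656382, PV = 69.182703
Price P = sum_t PV_t = 108.790218
First compute Macaulay numerator sum_t t * PV_t:
  t * PV_t at t = 1.0000: 5.177373
  t * PV_t at t = 2.0000: 9.927848
  t * PV_t at t = 3.0000: 14.277826
  t * PV_t at t = 4.0000: 18.252255
  t * PV_t at t = 5.0000: 21.874706
  t * PV_t at t = 6.0000: 25.167447
  t * PV_t at t = 7.0000: 28.151507
  t * PV_t at t = 8.0000: 30.846740
  t * PV_t at t = 9.0000: 33.271892
  t * PV_t at t = 10.0000: 691.827031
Macaulay duration D = 878.774624 / 108.790218 = 8.077699
Modified duration = D / (1 + y/m) = 8.077699 / (1 + 0.043000) = 7.744678

Answer: Modified duration = 7.7447


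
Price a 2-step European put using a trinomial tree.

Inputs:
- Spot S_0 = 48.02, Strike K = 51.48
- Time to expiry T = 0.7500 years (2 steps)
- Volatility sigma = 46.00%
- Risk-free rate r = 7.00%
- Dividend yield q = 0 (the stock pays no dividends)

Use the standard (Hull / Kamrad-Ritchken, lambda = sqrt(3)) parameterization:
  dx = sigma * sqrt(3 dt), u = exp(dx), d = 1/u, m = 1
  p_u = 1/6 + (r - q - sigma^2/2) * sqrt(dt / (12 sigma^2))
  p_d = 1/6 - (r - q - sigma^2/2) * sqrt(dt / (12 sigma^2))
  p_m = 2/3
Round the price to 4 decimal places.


dt = T/N = 0.375000; dx = sigma*sqrt(3*dt) = 0.487904
u = exp(dx) = 1.628898; d = 1/u = 0.613912
p_u = 0.152909, p_m = 0.666667, p_d = 0.180425
Discount per step: exp(-r*dt) = 0.974092
Stock lattice S(k, j) with j the centered position index:
  k=0: S(0,+0) = 48.0200
  k=1: S(1,-1) = 29.4801; S(1,+0) = 48.0200; S(1,+1) = 78.2197
  k=2: S(2,-2) = 18.0982; S(2,-1) = 29.4801; S(2,+0) = 48.0200; S(2,+1) = 78.2197; S(2,+2) = 127.4119
Terminal payoffs V(N, j) = max(K - S_T, 0):
  V(2,-2) = 33.381841; V(2,-1) = 21.999946; V(2,+0) = 3.460000; V(2,+1) = 0.000000; V(2,+2) = 0.000000
Backward induction: V(k, j) = exp(-r*dt) * [p_u * V(k+1, j+1) + p_m * V(k+1, j) + p_d * V(k+1, j-1)]
  V(1,-1) = exp(-r*dt) * [p_u*3.460000 + p_m*21.999946 + p_d*33.381841] = 20.668856
  V(1,+0) = exp(-r*dt) * [p_u*0.000000 + p_m*3.460000 + p_d*21.999946] = 6.113395
  V(1,+1) = exp(-r*dt) * [p_u*0.000000 + p_m*0.000000 + p_d*3.460000] = 0.608095
  V(0,+0) = exp(-r*dt) * [p_u*0.608095 + p_m*6.113395 + p_d*20.668856] = 7.693129

Answer: Price = V(0,0) = 7.6931


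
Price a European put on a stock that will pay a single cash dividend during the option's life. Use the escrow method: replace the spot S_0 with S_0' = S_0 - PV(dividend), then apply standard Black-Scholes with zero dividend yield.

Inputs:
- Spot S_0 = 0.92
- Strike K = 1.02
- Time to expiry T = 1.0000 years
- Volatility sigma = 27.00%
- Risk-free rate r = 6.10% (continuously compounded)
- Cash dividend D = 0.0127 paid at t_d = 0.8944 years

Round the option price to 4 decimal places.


Answer: Price = 0.1282

Derivation:
PV(D) = D * exp(-r * t_d) = 0.0127 * 0.94690321 = 0.01202567
S_0' = S_0 - PV(D) = 0.9200 - 0.01202567 = 0.90797433
d1 = (ln(S_0'/K) + (r + sigma^2/2)*T) / (sigma*sqrt(T)) = -0.06996963
d2 = d1 - sigma*sqrt(T) = -0.33996963
exp(-rT) = 0.94082324
N(-d1) = 0.52789108; N(-d2) = 0.63306030
P = K * exp(-rT) * N(-d2) - S_0' * N(-d1) = 1.0200 * 0.94082324 * 0.63306030 - 0.90797433 * 0.52789108 = 0.1282


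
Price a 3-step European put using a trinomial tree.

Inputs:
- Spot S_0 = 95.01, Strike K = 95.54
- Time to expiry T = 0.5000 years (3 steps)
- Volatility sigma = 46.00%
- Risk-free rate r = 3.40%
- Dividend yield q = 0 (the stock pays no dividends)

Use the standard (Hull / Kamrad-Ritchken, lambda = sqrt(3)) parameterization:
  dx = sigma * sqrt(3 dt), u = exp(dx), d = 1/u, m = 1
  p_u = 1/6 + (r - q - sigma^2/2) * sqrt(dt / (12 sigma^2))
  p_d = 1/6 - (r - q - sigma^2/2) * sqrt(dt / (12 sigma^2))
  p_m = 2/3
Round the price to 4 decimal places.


dt = T/N = 0.166667; dx = sigma*sqrt(3*dt) = 0.325269
u = exp(dx) = 1.384403; d = 1/u = 0.722333
p_u = 0.148272, p_m = 0.666667, p_d = 0.185062
Discount per step: exp(-r*dt) = 0.994349
Stock lattice S(k, j) with j the centered position index:
  k=0: S(0,+0) = 95.0100
  k=1: S(1,-1) = 68.6289; S(1,+0) = 95.0100; S(1,+1) = 131.5321
  k=2: S(2,-2) = 49.5729; S(2,-1) = 68.6289; S(2,+0) = 95.0100; S(2,+1) = 131.5321; S(2,+2) = 182.0935
  k=3: S(3,-3) = 35.8081; S(3,-2) = 49.5729; S(3,-1) = 68.6289; S(3,+0) = 95.0100; S(3,+1) = 131.5321; S(3,+2) = 182.0935; S(3,+3) = 252.0908
Terminal payoffs V(N, j) = max(K - S_T, 0):
  V(3,-3) = 59.731876; V(3,-2) = 45.967120; V(3,-1) = 26.911148; V(3,+0) = 0.530000; V(3,+1) = 0.000000; V(3,+2) = 0.000000; V(3,+3) = 0.000000
Backward induction: V(k, j) = exp(-r*dt) * [p_u * V(k+1, j+1) + p_m * V(k+1, j) + p_d * V(k+1, j-1)]
  V(2,-2) = exp(-r*dt) * [p_u*26.911148 + p_m*45.967120 + p_d*59.731876] = 45.430817
  V(2,-1) = exp(-r*dt) * [p_u*0.530000 + p_m*26.911148 + p_d*45.967120] = 26.376213
  V(2,+0) = exp(-r*dt) * [p_u*0.000000 + p_m*0.530000 + p_d*26.911148] = 5.303418
  V(2,+1) = exp(-r*dt) * [p_u*0.000000 + p_m*0.000000 + p_d*0.530000] = 0.097528
  V(2,+2) = exp(-r*dt) * [p_u*0.000000 + p_m*0.000000 + p_d*0.000000] = 0.000000
  V(1,-1) = exp(-r*dt) * [p_u*5.303418 + p_m*26.376213 + p_d*45.430817] = 26.626679
  V(1,+0) = exp(-r*dt) * [p_u*0.097528 + p_m*5.303418 + p_d*26.376213] = 8.383657
  V(1,+1) = exp(-r*dt) * [p_u*0.000000 + p_m*0.097528 + p_d*5.303418] = 1.040565
  V(0,+0) = exp(-r*dt) * [p_u*1.040565 + p_m*8.383657 + p_d*26.626679] = 10.610671

Answer: Price = V(0,0) = 10.6107


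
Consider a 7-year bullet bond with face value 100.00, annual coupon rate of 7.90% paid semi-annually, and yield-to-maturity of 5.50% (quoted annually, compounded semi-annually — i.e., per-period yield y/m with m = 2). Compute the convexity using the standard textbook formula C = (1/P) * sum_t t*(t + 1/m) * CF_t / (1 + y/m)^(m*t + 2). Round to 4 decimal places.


Answer: Convexity = 36.7906

Derivation:
Coupon per period c = face * coupon_rate / m = 3.950000
Periods per year m = 2; per-period yield y/m = 0.027500
Number of cashflows N = 14
Cashflows (t years, CF_t, discount factor 1/(1+y/m)^(m*t), PV):
  t = 0.5000: CF_t = 3.950000, DF = 0.973236, PV = 3.844282
  t = 1.0000: CF_t = 3.950000, DF = 0.947188, PV = 3.741394
  t = 1.5000: CF_t = 3.950000, DF = 0.921838, PV = 3.641259
  t = 2.0000: CF_t = 3.950000, DF = 0.897166, PV = 3.543805
  t = 2.5000: CF_t = 3.950000, DF = 0.873154, PV = 3.448958
  t = 3.0000: CF_t = 3.950000, DF = 0.849785, PV = 3.356650
  t = 3.5000: CF_t = 3.950000, DF = 0.827041, PV = 3.266813
  t = 4.0000: CF_t = 3.950000, DF = 0.804906, PV = 3.179380
  t = 4.5000: CF_t = 3.950000, DF = 0.783364, PV = 3.094287
  t = 5.0000: CF_t = 3.950000, DF = 0.762398, PV = 3.011472
  t = 5.5000: CF_t = 3.950000, DF = 0.741993, PV = 2.930873
  t = 6.0000: CF_t = 3.950000, DF = 0.722134, PV = 2.852431
  t = 6.5000: CF_t = 3.950000, DF = 0.702807, PV = 2.776088
  t = 7.0000: CF_t = 103.950000, DF = 0.683997, PV = 71.101517
Price P = sum_t PV_t = 113.789210
Convexity numerator sum_t t*(t + 1/m) * CF_t / (1+y/m)^(m*t + 2):
  t = 0.5000: term = 1.820630
  t = 1.0000: term = 5.315707
  t = 1.5000: term = 10.346875
  t = 2.0000: term = 16.783252
  t = 2.5000: term = 24.501098
  t = 3.0000: term = 33.383491
  t = 3.5000: term = 43.320021
  t = 4.0000: term = 54.206491
  t = 4.5000: term = 65.944636
  t = 5.0000: term = 78.441849
  t = 5.5000: term = 91.610919
  t = 6.0000: term = 105.369780
  t = 6.5000: term = 119.641275
  t = 7.0000: term = 3535.692671
Convexity = (1/P) * sum = 4186.378695 / 113.789210 = 36.790647


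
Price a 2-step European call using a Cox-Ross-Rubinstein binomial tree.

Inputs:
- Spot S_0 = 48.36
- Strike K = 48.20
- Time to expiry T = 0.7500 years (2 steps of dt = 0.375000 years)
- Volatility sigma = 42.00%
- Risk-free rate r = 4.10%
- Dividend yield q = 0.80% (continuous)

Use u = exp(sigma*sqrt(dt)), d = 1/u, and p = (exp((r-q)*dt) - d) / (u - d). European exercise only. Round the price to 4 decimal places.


dt = T/N = 0.375000
u = exp(sigma*sqrt(dt)) = 1.293299; d = 1/u = 0.773216
p = (exp((r-q)*dt) - d) / (u - d) = 0.459995
Discount per step: exp(-r*dt) = 0.984743
Stock lattice S(k, i) with i counting down-moves:
  k=0: S(0,0) = 48.3600
  k=1: S(1,0) = 62.5439; S(1,1) = 37.3927
  k=2: S(2,0) = 80.8880; S(2,1) = 48.3600; S(2,2) = 28.9127
Terminal payoffs V(N, i) = max(S_T - K, 0):
  V(2,0) = 32.688032; V(2,1) = 0.160000; V(2,2) = 0.000000
Backward induction: V(k, i) = exp(-r*dt) * [p * V(k+1, i) + (1-p) * V(k+1, i+1)].
  V(1,0) = exp(-r*dt) * [p*32.688032 + (1-p)*0.160000] = 14.892003
  V(1,1) = exp(-r*dt) * [p*0.160000 + (1-p)*0.000000] = 0.072476
  V(0,0) = exp(-r*dt) * [p*14.892003 + (1-p)*0.072476] = 6.784272

Answer: Price = V(0,0) = 6.7843


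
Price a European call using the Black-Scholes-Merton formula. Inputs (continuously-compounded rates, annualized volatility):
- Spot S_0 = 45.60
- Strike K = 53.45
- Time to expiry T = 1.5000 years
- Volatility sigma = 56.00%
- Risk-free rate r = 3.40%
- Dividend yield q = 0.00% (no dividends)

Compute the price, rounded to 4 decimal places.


d1 = (ln(S/K) + (r - q + 0.5*sigma^2) * T) / (sigma * sqrt(T)) = 0.18569622
d2 = d1 - sigma * sqrt(T) = -0.50016090
exp(-rT) = 0.95027867; exp(-qT) = 1.00000000
C = S_0 * exp(-qT) * N(d1) - K * exp(-rT) * N(d2)
N(d1) = 0.57365851; N(d2) = 0.30848089
C = 45.6000 * 1.00000000 * 0.57365851 - 53.4500 * 0.95027867 * 0.30848089 = 10.4903

Answer: Price = 10.4903


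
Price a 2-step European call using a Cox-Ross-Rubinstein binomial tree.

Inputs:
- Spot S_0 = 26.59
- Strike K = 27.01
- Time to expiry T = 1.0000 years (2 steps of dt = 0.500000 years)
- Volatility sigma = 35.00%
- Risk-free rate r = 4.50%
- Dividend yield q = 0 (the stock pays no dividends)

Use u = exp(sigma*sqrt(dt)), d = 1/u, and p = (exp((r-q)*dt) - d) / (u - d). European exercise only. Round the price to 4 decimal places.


dt = T/N = 0.500000
u = exp(sigma*sqrt(dt)) = 1.280803; d = 1/u = 0.780760
p = (exp((r-q)*dt) - d) / (u - d) = 0.483948
Discount per step: exp(-r*dt) = 0.977751
Stock lattice S(k, i) with i counting down-moves:
  k=0: S(0,0) = 26.5900
  k=1: S(1,0) = 34.0566; S(1,1) = 20.7604
  k=2: S(2,0) = 43.6197; S(2,1) = 26.5900; S(2,2) = 16.2089
Terminal payoffs V(N, i) = max(S_T - K, 0):
  V(2,0) = 16.609747; V(2,1) = 0.000000; V(2,2) = 0.000000
Backward induction: V(k, i) = exp(-r*dt) * [p * V(k+1, i) + (1-p) * V(k+1, i+1)].
  V(1,0) = exp(-r*dt) * [p*16.609747 + (1-p)*0.000000] = 7.859415
  V(1,1) = exp(-r*dt) * [p*0.000000 + (1-p)*0.000000] = 0.000000
  V(0,0) = exp(-r*dt) * [p*7.859415 + (1-p)*0.000000] = 3.718926

Answer: Price = V(0,0) = 3.7189


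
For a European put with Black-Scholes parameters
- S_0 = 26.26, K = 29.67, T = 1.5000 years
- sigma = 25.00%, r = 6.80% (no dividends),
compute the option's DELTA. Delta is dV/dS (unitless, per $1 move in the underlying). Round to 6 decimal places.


Answer: Delta = -0.465145

Derivation:
d1 = 0.0874808630; d2 = -0.2187053549
phi(d1) = 0.3974186643; exp(-qT) = 1.0000000000; exp(-rT) = 0.9030295517
N(-d1) = 0.4651446481
Delta = -exp(-qT) * N(-d1) = -1.0000000000 * 0.4651446481 = -0.465145


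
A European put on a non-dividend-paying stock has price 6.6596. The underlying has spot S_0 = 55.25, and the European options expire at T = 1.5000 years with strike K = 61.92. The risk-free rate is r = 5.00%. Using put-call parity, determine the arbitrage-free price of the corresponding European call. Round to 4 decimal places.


Put-call parity: C - P = S_0 * exp(-qT) - K * exp(-rT).
S_0 * exp(-qT) = 55.2500 * 1.00000000 = 55.25000000
K * exp(-rT) = 61.9200 * 0.92774349 = 57.44587667
C = P + S*exp(-qT) - K*exp(-rT)
C = 6.6596 + 55.25000000 - 57.44587667 = 4.4637

Answer: Call price = 4.4637


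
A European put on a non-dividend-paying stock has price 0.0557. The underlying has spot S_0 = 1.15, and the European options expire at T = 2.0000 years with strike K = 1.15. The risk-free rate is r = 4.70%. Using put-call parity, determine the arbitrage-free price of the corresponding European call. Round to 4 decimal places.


Put-call parity: C - P = S_0 * exp(-qT) - K * exp(-rT).
S_0 * exp(-qT) = 1.1500 * 1.00000000 = 1.15000000
K * exp(-rT) = 1.1500 * 0.91028276 = 1.04682518
C = P + S*exp(-qT) - K*exp(-rT)
C = 0.0557 + 1.15000000 - 1.04682518 = 0.1589

Answer: Call price = 0.1589


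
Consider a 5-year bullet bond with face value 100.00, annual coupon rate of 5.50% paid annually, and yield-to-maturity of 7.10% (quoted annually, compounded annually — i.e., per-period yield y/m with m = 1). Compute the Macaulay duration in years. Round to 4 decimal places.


Coupon per period c = face * coupon_rate / m = 5.500000
Periods per year m = 1; per-period yield y/m = 0.071000
Number of cashflows N = 5
Cashflows (t years, CF_t, discount factor 1/(1+y/m)^(m*t), PV):
  t = 1.0000: CF_t = 5.500000, DF = 0.933707, PV = 5.135387
  t = 2.0000: CF_t = 5.500000, DF = 0.871808, PV = 4.794946
  t = 3.0000: CF_t = 5.500000, DF = 0.814013, PV = 4.477074
  t = 4.0000: CF_t = 5.500000, DF = 0.760050, PV = 4.180275
  t = 5.0000: CF_t = 105.500000, DF = 0.709664, PV = 74.869530
Price P = sum_t PV_t = 93.457212
Macaulay numerator sum_t t * PV_t:
  t * PV_t at t = 1.0000: 5.135387
  t * PV_t at t = 2.0000: 9.589893
  t * PV_t at t = 3.0000: 13.431222
  t * PV_t at t = 4.0000: 16.721098
  t * PV_t at t = 5.0000: 374.347649
Macaulay duration D = (sum_t t * PV_t) / P = 419.225249 / 93.457212 = 4.485745

Answer: Macaulay duration = 4.4857 years


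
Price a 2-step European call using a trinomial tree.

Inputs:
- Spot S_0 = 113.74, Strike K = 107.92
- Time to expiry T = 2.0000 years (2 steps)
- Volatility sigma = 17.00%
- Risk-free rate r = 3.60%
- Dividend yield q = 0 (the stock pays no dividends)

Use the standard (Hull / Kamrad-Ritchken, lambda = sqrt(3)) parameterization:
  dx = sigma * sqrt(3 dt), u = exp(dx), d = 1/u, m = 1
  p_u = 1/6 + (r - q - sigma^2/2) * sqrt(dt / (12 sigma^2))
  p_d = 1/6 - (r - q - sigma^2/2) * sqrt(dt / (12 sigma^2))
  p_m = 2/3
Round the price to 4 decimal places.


dt = T/N = 1.000000; dx = sigma*sqrt(3*dt) = 0.294449
u = exp(dx) = 1.342386; d = 1/u = 0.744942
p_u = 0.203260, p_m = 0.666667, p_d = 0.130073
Discount per step: exp(-r*dt) = 0.964640
Stock lattice S(k, j) with j the centered position index:
  k=0: S(0,+0) = 113.7400
  k=1: S(1,-1) = 84.7297; S(1,+0) = 113.7400; S(1,+1) = 152.6830
  k=2: S(2,-2) = 63.1187; S(2,-1) = 84.7297; S(2,+0) = 113.7400; S(2,+1) = 152.6830; S(2,+2) = 204.9595
Terminal payoffs V(N, j) = max(S_T - K, 0):
  V(2,-2) = 0.000000; V(2,-1) = 0.000000; V(2,+0) = 5.820000; V(2,+1) = 44.762985; V(2,+2) = 97.039504
Backward induction: V(k, j) = exp(-r*dt) * [p_u * V(k+1, j+1) + p_m * V(k+1, j) + p_d * V(k+1, j-1)]
  V(1,-1) = exp(-r*dt) * [p_u*5.820000 + p_m*0.000000 + p_d*0.000000] = 1.141146
  V(1,+0) = exp(-r*dt) * [p_u*44.762985 + p_m*5.820000 + p_d*0.000000] = 12.519628
  V(1,+1) = exp(-r*dt) * [p_u*97.039504 + p_m*44.762985 + p_d*5.820000] = 48.543893
  V(0,+0) = exp(-r*dt) * [p_u*48.543893 + p_m*12.519628 + p_d*1.141146] = 17.712635

Answer: Price = V(0,0) = 17.7126


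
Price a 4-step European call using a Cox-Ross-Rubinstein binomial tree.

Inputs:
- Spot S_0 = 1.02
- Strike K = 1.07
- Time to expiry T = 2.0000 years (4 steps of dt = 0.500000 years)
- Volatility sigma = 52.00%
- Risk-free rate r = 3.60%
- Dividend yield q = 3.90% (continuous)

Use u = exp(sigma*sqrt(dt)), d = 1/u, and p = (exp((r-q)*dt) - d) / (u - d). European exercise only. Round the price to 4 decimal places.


Answer: Price = V(0,0) = 0.2437

Derivation:
dt = T/N = 0.500000
u = exp(sigma*sqrt(dt)) = 1.444402; d = 1/u = 0.692328
p = (exp((r-q)*dt) - d) / (u - d) = 0.407105
Discount per step: exp(-r*dt) = 0.982161
Stock lattice S(k, i) with i counting down-moves:
  k=0: S(0,0) = 1.0200
  k=1: S(1,0) = 1.4733; S(1,1) = 0.7062
  k=2: S(2,0) = 2.1280; S(2,1) = 1.0200; S(2,2) = 0.4889
  k=3: S(3,0) = 3.0737; S(3,1) = 1.4733; S(3,2) = 0.7062; S(3,3) = 0.3385
  k=4: S(4,0) = 4.4397; S(4,1) = 2.1280; S(4,2) = 1.0200; S(4,3) = 0.4889; S(4,4) = 0.2343
Terminal payoffs V(N, i) = max(S_T - K, 0):
  V(4,0) = 3.369691; V(4,1) = 1.058024; V(4,2) = 0.000000; V(4,3) = 0.000000; V(4,4) = 0.000000
Backward induction: V(k, i) = exp(-r*dt) * [p * V(k+1, i) + (1-p) * V(k+1, i+1)].
  V(3,0) = exp(-r*dt) * [p*3.369691 + (1-p)*1.058024] = 1.963453
  V(3,1) = exp(-r*dt) * [p*1.058024 + (1-p)*0.000000] = 0.423043
  V(3,2) = exp(-r*dt) * [p*0.000000 + (1-p)*0.000000] = 0.000000
  V(3,3) = exp(-r*dt) * [p*0.000000 + (1-p)*0.000000] = 0.000000
  V(2,0) = exp(-r*dt) * [p*1.963453 + (1-p)*0.423043] = 1.031418
  V(2,1) = exp(-r*dt) * [p*0.423043 + (1-p)*0.000000] = 0.169151
  V(2,2) = exp(-r*dt) * [p*0.000000 + (1-p)*0.000000] = 0.000000
  V(1,0) = exp(-r*dt) * [p*1.031418 + (1-p)*0.169151] = 0.510904
  V(1,1) = exp(-r*dt) * [p*0.169151 + (1-p)*0.000000] = 0.067634
  V(0,0) = exp(-r*dt) * [p*0.510904 + (1-p)*0.067634] = 0.243666


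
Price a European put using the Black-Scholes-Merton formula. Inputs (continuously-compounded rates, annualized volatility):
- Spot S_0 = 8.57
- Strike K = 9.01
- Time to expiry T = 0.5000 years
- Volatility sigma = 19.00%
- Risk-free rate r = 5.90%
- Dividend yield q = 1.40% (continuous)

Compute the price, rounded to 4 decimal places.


Answer: Price = 0.5908

Derivation:
d1 = (ln(S/K) + (r - q + 0.5*sigma^2) * T) / (sigma * sqrt(T)) = -0.13801488
d2 = d1 - sigma * sqrt(T) = -0.27236517
exp(-rT) = 0.97093088; exp(-qT) = 0.99302444
P = K * exp(-rT) * N(-d2) - S_0 * exp(-qT) * N(-d1)
N(-d1) = 0.55488567; N(-d2) = 0.60732937
P = 9.0100 * 0.97093088 * 0.60732937 - 8.5700 * 0.99302444 * 0.55488567 = 0.5908


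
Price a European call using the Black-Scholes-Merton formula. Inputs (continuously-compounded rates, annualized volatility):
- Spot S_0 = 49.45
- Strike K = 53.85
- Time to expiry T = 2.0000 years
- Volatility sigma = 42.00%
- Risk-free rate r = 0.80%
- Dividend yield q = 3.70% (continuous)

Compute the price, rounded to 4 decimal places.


Answer: Price = 8.3374

Derivation:
d1 = (ln(S/K) + (r - q + 0.5*sigma^2) * T) / (sigma * sqrt(T)) = 0.05582718
d2 = d1 - sigma * sqrt(T) = -0.53814251
exp(-rT) = 0.98412732; exp(-qT) = 0.92867169
C = S_0 * exp(-qT) * N(d1) - K * exp(-rT) * N(d2)
N(d1) = 0.52226026; N(d2) = 0.29523933
C = 49.4500 * 0.92867169 * 0.52226026 - 53.8500 * 0.98412732 * 0.29523933 = 8.3374


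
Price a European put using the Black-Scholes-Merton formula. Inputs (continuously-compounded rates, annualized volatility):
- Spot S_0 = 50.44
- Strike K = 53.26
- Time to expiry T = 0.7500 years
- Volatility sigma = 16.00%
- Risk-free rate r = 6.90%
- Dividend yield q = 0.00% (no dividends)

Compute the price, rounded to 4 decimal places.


d1 = (ln(S/K) + (r - q + 0.5*sigma^2) * T) / (sigma * sqrt(T)) = 0.05014959
d2 = d1 - sigma * sqrt(T) = -0.08841448
exp(-rT) = 0.94956623; exp(-qT) = 1.00000000
P = K * exp(-rT) * N(-d2) - S_0 * exp(-qT) * N(-d1)
N(-d1) = 0.48000159; N(-d2) = 0.53522637
P = 53.2600 * 0.94956623 * 0.53522637 - 50.4400 * 1.00000000 * 0.48000159 = 2.8572

Answer: Price = 2.8572


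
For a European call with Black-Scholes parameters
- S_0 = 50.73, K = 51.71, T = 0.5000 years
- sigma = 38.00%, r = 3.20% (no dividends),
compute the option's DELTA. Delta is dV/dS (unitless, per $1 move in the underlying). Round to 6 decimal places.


d1 = 0.1226877350; d2 = -0.1460128418
phi(d1) = 0.3959510552; exp(-qT) = 1.0000000000; exp(-rT) = 0.9841273201
N(d1) = 0.5488228117
Delta = exp(-qT) * N(d1) = 1.0000000000 * 0.5488228117 = 0.548823

Answer: Delta = 0.548823


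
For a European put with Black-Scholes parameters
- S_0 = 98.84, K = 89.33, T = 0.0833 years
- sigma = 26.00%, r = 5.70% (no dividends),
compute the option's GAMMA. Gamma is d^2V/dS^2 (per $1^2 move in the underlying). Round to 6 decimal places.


d1 = 1.4489323894; d2 = 1.3738918671
phi(d1) = 0.1396464975; exp(-qT) = 1.0000000000; exp(-rT) = 0.9952631544
Gamma = exp(-qT) * phi(d1) / (S * sigma * sqrt(T)) = 1.0000000000 * 0.1396464975 / (98.8400 * 0.2600 * 0.2886173938) = 0.018828

Answer: Gamma = 0.018828


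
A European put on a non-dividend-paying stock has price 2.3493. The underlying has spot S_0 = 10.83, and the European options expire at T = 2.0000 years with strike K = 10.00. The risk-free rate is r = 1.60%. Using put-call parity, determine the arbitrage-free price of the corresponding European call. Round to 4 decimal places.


Answer: Call price = 3.4942

Derivation:
Put-call parity: C - P = S_0 * exp(-qT) - K * exp(-rT).
S_0 * exp(-qT) = 10.8300 * 1.00000000 = 10.83000000
K * exp(-rT) = 10.0000 * 0.96850658 = 9.68506582
C = P + S*exp(-qT) - K*exp(-rT)
C = 2.3493 + 10.83000000 - 9.68506582 = 3.4942
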